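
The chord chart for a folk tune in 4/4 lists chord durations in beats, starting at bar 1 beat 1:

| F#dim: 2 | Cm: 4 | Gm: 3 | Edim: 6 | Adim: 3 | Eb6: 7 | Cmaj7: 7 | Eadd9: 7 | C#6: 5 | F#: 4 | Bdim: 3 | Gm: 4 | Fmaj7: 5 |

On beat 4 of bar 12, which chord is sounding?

Beat 4 of bar 12 is beat (12−1)×4 + 4 = 48 overall.
Running totals: F#dim ends at 2, Cm ends at 6, Gm ends at 9, Edim ends at 15, Adim ends at 18, Eb6 ends at 25, Cmaj7 ends at 32, Eadd9 ends at 39, C#6 ends at 44, F# ends at 48.
Beat 48 falls within F#.

F#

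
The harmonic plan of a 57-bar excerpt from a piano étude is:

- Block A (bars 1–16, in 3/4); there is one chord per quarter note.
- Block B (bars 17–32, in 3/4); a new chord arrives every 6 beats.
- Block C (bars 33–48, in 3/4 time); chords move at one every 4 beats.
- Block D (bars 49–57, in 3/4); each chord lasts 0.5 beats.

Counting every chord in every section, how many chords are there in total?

122 chords

A: 16·3 = 48 beats, 48/1 = 48 chords.
B: 16·3 = 48 beats, 48/6 = 8 chords.
C: 16·3 = 48 beats, 48/4 = 12 chords.
D: 9·3 = 27 beats, 27/0.5 = 54 chords.
Total: 48 + 8 + 12 + 54 = 122.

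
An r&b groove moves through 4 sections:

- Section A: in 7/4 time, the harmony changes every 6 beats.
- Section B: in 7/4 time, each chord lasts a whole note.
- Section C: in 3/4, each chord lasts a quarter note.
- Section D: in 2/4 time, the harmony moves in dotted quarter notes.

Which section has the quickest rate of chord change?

A: each chord is 6 beats in 7/4, so 7/6 per bar.
B: each chord is 4 beats in 7/4, so 1.75 per bar.
C: each chord is 1 beat in 3/4, so 3 per bar.
D: each chord is 1.5 beats in 2/4, so 4/3 per bar.
Fastest is C at 3 chords/bar.

Section C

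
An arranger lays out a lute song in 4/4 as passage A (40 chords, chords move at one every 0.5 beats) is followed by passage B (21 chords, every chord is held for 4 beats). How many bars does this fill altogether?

A: 40 × 0.5 = 20 beats = 5 bars.
B: 21 × 4 = 84 beats = 21 bars.
Total: 5 + 21 = 26 bars.

26 bars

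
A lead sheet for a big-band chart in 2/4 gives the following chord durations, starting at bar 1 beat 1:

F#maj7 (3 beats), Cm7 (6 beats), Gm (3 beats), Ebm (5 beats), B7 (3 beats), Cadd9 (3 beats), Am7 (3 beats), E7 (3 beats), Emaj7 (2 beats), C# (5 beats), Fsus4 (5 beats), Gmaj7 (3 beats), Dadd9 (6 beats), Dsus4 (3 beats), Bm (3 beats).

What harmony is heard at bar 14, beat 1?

Beat 1 of bar 14 is beat (14−1)×2 + 1 = 27 overall.
Running totals: F#maj7 ends at 3, Cm7 ends at 9, Gm ends at 12, Ebm ends at 17, B7 ends at 20, Cadd9 ends at 23, Am7 ends at 26, E7 ends at 29.
Beat 27 falls within E7.

E7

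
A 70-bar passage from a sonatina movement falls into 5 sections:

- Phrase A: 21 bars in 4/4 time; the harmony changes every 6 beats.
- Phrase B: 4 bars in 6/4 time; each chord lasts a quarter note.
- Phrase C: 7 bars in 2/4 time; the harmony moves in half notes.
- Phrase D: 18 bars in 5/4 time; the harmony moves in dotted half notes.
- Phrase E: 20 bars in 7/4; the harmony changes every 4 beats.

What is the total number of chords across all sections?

110 chords

A: 21·4 = 84 beats, 84/6 = 14 chords.
B: 4·6 = 24 beats, 24/1 = 24 chords.
C: 7·2 = 14 beats, 14/2 = 7 chords.
D: 18·5 = 90 beats, 90/3 = 30 chords.
E: 20·7 = 140 beats, 140/4 = 35 chords.
Total: 14 + 24 + 7 + 30 + 35 = 110.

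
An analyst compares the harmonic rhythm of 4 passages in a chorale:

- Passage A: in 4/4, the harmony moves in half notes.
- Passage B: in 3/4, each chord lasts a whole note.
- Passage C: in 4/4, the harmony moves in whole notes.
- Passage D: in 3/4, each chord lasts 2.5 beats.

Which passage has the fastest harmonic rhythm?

A: 4/2 = 2 chords/bar.
B: 3/4 = 0.75 chords/bar.
C: 4/4 = 1 chord/bar.
D: 3/2.5 = 1.2 chords/bar.
Fastest is A at 2 chords/bar.

Passage A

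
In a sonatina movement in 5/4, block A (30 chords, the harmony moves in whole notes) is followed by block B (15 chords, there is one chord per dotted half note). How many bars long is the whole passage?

A: 30 × 4 = 120 beats = 24 bars.
B: 15 × 3 = 45 beats = 9 bars.
Total: 24 + 9 = 33 bars.

33 bars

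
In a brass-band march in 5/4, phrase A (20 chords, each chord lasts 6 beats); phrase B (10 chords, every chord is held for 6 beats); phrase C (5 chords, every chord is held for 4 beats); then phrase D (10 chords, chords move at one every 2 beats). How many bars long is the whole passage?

A: 20 × 6 = 120 beats = 24 bars.
B: 10 × 6 = 60 beats = 12 bars.
C: 5 × 4 = 20 beats = 4 bars.
D: 10 × 2 = 20 beats = 4 bars.
Total: 24 + 12 + 4 + 4 = 44 bars.

44 bars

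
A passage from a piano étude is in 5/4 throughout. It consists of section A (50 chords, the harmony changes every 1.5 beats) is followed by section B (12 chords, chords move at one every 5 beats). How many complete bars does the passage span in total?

27 bars

A: 50 × 1.5 = 75 beats = 15 bars.
B: 12 × 5 = 60 beats = 12 bars.
Total: 15 + 12 = 27 bars.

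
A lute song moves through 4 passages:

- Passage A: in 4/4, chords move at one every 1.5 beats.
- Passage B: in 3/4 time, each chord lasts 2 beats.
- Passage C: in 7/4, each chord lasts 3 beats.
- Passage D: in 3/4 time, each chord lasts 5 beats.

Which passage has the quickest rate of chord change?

Passage A

A: 4 beats/bar ÷ 1.5 beats/chord = 8/3 chords/bar.
B: 3 beats/bar ÷ 2 beats/chord = 1.5 chords/bar.
C: 7 beats/bar ÷ 3 beats/chord = 7/3 chords/bar.
D: 3 beats/bar ÷ 5 beats/chord = 0.6 chords/bar.
Fastest is A at 8/3 chords/bar.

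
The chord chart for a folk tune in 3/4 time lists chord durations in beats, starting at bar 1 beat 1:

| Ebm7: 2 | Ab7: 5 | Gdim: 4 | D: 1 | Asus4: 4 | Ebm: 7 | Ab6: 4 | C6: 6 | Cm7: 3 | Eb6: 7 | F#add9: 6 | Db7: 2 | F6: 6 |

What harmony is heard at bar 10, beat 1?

Beat 1 of bar 10 is beat (10−1)×3 + 1 = 28 overall.
Running totals: Ebm7 ends at 2, Ab7 ends at 7, Gdim ends at 11, D ends at 12, Asus4 ends at 16, Ebm ends at 23, Ab6 ends at 27, C6 ends at 33.
Beat 28 falls within C6.

C6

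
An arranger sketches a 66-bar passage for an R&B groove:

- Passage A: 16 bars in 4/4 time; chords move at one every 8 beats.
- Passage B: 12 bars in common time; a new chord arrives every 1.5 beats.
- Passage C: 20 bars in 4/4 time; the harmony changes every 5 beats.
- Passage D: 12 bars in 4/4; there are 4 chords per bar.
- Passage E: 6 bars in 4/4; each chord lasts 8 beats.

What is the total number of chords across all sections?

A: 16·4 = 64 beats, 64/8 = 8 chords.
B: 12·4 = 48 beats, 48/1.5 = 32 chords.
C: 20·4 = 80 beats, 80/5 = 16 chords.
D: 12·4 = 48 beats, 48/1 = 48 chords.
E: 6·4 = 24 beats, 24/8 = 3 chords.
Total: 8 + 32 + 16 + 48 + 3 = 107.

107 chords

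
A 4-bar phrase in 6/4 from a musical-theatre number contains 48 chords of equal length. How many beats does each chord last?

4 bars × 6 beats/bar = 24 beats total.
24 beats ÷ 48 chords = 0.5 beats per chord.
(That is an eighth note.)

0.5 beats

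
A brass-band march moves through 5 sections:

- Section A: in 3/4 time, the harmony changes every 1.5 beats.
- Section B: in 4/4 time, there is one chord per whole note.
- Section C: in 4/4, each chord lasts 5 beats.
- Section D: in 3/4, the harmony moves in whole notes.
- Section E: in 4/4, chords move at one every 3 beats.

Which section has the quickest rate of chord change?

A: 3/1.5 = 2 chords/bar.
B: 4/4 = 1 chord/bar.
C: 4/5 = 0.8 chords/bar.
D: 3/4 = 0.75 chords/bar.
E: 4/3 = 4/3 chords/bar.
Fastest is A at 2 chords/bar.

Section A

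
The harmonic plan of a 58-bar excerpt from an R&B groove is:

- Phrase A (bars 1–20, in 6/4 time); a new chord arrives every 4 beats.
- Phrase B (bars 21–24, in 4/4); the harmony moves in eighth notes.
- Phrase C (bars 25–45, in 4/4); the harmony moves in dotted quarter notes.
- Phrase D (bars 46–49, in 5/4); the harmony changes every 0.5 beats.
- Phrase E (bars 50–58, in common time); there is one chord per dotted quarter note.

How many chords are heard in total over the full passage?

182 chords

A: 20·6 = 120 beats, 120/4 = 30 chords.
B: 4·4 = 16 beats, 16/0.5 = 32 chords.
C: 21·4 = 84 beats, 84/1.5 = 56 chords.
D: 4·5 = 20 beats, 20/0.5 = 40 chords.
E: 9·4 = 36 beats, 36/1.5 = 24 chords.
Total: 30 + 32 + 56 + 40 + 24 = 182.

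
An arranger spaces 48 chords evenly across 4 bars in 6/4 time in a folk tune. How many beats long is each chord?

0.5 beats

4 bars × 6 beats/bar = 24 beats total.
24 beats ÷ 48 chords = 0.5 beats per chord.
(That is an eighth note.)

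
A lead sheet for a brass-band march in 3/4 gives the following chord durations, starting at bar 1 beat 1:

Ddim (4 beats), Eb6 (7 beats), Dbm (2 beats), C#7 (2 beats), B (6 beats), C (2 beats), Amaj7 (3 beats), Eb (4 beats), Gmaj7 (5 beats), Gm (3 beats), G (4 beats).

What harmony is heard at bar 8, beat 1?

C

Beat 1 of bar 8 is beat (8−1)×3 + 1 = 22 overall.
Running totals: Ddim ends at 4, Eb6 ends at 11, Dbm ends at 13, C#7 ends at 15, B ends at 21, C ends at 23.
Beat 22 falls within C.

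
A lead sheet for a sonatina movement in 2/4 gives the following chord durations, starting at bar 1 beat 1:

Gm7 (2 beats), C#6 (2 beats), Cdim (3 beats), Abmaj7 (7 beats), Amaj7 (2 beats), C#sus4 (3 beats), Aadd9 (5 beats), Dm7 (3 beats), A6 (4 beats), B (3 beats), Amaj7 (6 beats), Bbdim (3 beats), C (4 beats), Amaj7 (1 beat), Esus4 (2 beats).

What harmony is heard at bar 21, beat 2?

Beat 2 of bar 21 is beat (21−1)×2 + 2 = 42 overall.
Running totals: Gm7 ends at 2, C#6 ends at 4, Cdim ends at 7, Abmaj7 ends at 14, Amaj7 ends at 16, C#sus4 ends at 19, Aadd9 ends at 24, Dm7 ends at 27, A6 ends at 31, B ends at 34, Amaj7 ends at 40, Bbdim ends at 43.
Beat 42 falls within Bbdim.

Bbdim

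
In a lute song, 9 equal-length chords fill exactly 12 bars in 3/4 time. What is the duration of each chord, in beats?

4 beats

12 bars × 3 beats/bar = 36 beats total.
36 beats ÷ 9 chords = 4 beats per chord.
(That is a whole note.)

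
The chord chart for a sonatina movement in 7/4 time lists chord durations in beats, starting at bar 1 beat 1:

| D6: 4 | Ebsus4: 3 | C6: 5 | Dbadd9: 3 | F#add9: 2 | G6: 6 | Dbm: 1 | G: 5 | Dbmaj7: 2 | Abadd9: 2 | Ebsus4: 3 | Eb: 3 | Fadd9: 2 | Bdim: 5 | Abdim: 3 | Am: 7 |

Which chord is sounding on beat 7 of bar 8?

Beat 7 of bar 8 is beat (8−1)×7 + 7 = 56 overall.
Running totals: D6 ends at 4, Ebsus4 ends at 7, C6 ends at 12, Dbadd9 ends at 15, F#add9 ends at 17, G6 ends at 23, Dbm ends at 24, G ends at 29, Dbmaj7 ends at 31, Abadd9 ends at 33, Ebsus4 ends at 36, Eb ends at 39, Fadd9 ends at 41, Bdim ends at 46, Abdim ends at 49, Am ends at 56.
Beat 56 falls within Am.

Am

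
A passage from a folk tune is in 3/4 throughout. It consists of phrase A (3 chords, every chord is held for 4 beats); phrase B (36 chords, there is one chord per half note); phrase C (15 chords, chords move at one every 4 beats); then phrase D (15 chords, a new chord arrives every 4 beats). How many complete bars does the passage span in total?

A: 3 × 4 = 12 beats = 4 bars.
B: 36 × 2 = 72 beats = 24 bars.
C: 15 × 4 = 60 beats = 20 bars.
D: 15 × 4 = 60 beats = 20 bars.
Total: 4 + 24 + 20 + 20 = 68 bars.

68 bars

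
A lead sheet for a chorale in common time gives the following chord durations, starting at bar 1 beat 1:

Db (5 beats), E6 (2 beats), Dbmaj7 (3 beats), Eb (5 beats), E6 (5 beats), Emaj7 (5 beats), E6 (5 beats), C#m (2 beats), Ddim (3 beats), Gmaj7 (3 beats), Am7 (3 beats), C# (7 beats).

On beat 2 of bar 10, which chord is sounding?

Gmaj7

Beat 2 of bar 10 is beat (10−1)×4 + 2 = 38 overall.
Running totals: Db ends at 5, E6 ends at 7, Dbmaj7 ends at 10, Eb ends at 15, E6 ends at 20, Emaj7 ends at 25, E6 ends at 30, C#m ends at 32, Ddim ends at 35, Gmaj7 ends at 38.
Beat 38 falls within Gmaj7.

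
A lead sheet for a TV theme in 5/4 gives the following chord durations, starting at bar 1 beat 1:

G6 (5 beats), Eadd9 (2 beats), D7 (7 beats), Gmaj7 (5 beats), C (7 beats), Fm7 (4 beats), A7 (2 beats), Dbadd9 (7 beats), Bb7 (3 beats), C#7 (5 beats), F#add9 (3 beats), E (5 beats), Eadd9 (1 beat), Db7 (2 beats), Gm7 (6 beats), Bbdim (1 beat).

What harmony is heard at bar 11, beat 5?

E

Beat 5 of bar 11 is beat (11−1)×5 + 5 = 55 overall.
Running totals: G6 ends at 5, Eadd9 ends at 7, D7 ends at 14, Gmaj7 ends at 19, C ends at 26, Fm7 ends at 30, A7 ends at 32, Dbadd9 ends at 39, Bb7 ends at 42, C#7 ends at 47, F#add9 ends at 50, E ends at 55.
Beat 55 falls within E.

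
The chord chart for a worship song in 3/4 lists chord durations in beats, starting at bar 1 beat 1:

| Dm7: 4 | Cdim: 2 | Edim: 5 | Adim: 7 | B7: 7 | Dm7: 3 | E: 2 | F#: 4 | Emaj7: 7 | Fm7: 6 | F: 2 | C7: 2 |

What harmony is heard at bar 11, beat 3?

Beat 3 of bar 11 is beat (11−1)×3 + 3 = 33 overall.
Running totals: Dm7 ends at 4, Cdim ends at 6, Edim ends at 11, Adim ends at 18, B7 ends at 25, Dm7 ends at 28, E ends at 30, F# ends at 34.
Beat 33 falls within F#.

F#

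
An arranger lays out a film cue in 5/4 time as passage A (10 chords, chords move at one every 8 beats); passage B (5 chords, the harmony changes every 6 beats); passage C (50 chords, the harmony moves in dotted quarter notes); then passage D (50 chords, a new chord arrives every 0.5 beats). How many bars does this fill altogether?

A: 10 × 8 = 80 beats = 16 bars.
B: 5 × 6 = 30 beats = 6 bars.
C: 50 × 1.5 = 75 beats = 15 bars.
D: 50 × 0.5 = 25 beats = 5 bars.
Total: 16 + 6 + 15 + 5 = 42 bars.

42 bars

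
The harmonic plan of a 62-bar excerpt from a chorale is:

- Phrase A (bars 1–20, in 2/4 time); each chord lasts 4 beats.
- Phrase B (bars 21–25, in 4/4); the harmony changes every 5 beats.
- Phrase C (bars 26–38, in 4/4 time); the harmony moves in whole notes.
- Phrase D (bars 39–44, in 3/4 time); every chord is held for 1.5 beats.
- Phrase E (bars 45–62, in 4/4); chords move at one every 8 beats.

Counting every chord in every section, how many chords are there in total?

A has 40 beats and chords last 4 each, so 10 chords.
B has 20 beats and chords last 5 each, so 4 chords.
C has 52 beats and chords last 4 each, so 13 chords.
D has 18 beats and chords last 1.5 each, so 12 chords.
E has 72 beats and chords last 8 each, so 9 chords.
Total: 10 + 4 + 13 + 12 + 9 = 48.

48 chords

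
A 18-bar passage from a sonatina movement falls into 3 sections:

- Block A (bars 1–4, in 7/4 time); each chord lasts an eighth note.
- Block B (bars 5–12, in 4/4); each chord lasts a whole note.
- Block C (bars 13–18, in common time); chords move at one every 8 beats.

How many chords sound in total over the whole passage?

A has 28 beats and chords last 0.5 each, so 56 chords.
B has 32 beats and chords last 4 each, so 8 chords.
C has 24 beats and chords last 8 each, so 3 chords.
Total: 56 + 8 + 3 = 67.

67 chords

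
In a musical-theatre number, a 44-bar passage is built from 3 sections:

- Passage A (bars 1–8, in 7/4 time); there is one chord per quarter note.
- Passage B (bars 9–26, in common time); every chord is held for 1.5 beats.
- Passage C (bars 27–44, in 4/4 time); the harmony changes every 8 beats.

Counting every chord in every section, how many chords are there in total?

A: 8 bars × 7 beats = 56 beats; 1 beat/chord → 56 chords.
B: 18 bars × 4 beats = 72 beats; 1.5 beats/chord → 48 chords.
C: 18 bars × 4 beats = 72 beats; 8 beats/chord → 9 chords.
Total: 56 + 48 + 9 = 113.

113 chords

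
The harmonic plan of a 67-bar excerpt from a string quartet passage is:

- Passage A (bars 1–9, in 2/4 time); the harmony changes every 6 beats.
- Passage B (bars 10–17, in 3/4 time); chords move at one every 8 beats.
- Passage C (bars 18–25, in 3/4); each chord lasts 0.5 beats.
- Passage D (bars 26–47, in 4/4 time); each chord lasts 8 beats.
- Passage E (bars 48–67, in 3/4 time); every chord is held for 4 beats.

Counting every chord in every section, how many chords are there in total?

A: 9 bars × 2 beats = 18 beats; 6 beats/chord → 3 chords.
B: 8 bars × 3 beats = 24 beats; 8 beats/chord → 3 chords.
C: 8 bars × 3 beats = 24 beats; 0.5 beats/chord → 48 chords.
D: 22 bars × 4 beats = 88 beats; 8 beats/chord → 11 chords.
E: 20 bars × 3 beats = 60 beats; 4 beats/chord → 15 chords.
Total: 3 + 3 + 48 + 11 + 15 = 80.

80 chords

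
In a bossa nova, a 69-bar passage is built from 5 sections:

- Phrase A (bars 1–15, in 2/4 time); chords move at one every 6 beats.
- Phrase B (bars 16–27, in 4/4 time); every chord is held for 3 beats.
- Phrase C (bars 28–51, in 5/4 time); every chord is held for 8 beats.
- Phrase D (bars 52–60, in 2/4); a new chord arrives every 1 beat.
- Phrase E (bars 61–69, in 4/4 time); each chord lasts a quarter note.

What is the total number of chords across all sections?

90 chords

A has 30 beats and chords last 6 each, so 5 chords.
B has 48 beats and chords last 3 each, so 16 chords.
C has 120 beats and chords last 8 each, so 15 chords.
D has 18 beats and chords last 1 each, so 18 chords.
E has 36 beats and chords last 1 each, so 36 chords.
Total: 5 + 16 + 15 + 18 + 36 = 90.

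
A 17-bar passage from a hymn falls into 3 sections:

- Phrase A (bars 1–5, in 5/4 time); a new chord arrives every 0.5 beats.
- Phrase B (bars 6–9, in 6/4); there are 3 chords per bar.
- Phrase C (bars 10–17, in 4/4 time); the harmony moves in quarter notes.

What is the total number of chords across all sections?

A: 5 bars × 5 beats = 25 beats; 0.5 beats/chord → 50 chords.
B: 4 bars × 6 beats = 24 beats; 2 beats/chord → 12 chords.
C: 8 bars × 4 beats = 32 beats; 1 beat/chord → 32 chords.
Total: 50 + 12 + 32 = 94.

94 chords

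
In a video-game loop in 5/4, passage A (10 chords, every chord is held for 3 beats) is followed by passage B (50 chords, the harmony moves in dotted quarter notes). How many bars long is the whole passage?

21 bars

A: 10 × 3 = 30 beats = 6 bars.
B: 50 × 1.5 = 75 beats = 15 bars.
Total: 6 + 15 = 21 bars.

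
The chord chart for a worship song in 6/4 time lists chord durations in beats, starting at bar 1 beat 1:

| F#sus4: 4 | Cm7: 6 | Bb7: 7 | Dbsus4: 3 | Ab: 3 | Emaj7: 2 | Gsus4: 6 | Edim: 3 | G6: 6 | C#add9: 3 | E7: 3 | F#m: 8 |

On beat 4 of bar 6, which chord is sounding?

Edim

Beat 4 of bar 6 is beat (6−1)×6 + 4 = 34 overall.
Running totals: F#sus4 ends at 4, Cm7 ends at 10, Bb7 ends at 17, Dbsus4 ends at 20, Ab ends at 23, Emaj7 ends at 25, Gsus4 ends at 31, Edim ends at 34.
Beat 34 falls within Edim.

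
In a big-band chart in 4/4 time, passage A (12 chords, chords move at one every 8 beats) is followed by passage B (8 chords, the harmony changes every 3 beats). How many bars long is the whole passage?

A: 12 × 8 = 96 beats = 24 bars.
B: 8 × 3 = 24 beats = 6 bars.
Total: 24 + 6 = 30 bars.

30 bars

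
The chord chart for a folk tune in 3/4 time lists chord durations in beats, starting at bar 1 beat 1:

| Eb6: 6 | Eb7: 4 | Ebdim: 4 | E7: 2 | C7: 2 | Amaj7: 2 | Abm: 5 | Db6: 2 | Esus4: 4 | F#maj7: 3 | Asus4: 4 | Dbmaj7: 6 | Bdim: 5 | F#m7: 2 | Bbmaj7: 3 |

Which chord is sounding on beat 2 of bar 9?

Beat 2 of bar 9 is beat (9−1)×3 + 2 = 26 overall.
Running totals: Eb6 ends at 6, Eb7 ends at 10, Ebdim ends at 14, E7 ends at 16, C7 ends at 18, Amaj7 ends at 20, Abm ends at 25, Db6 ends at 27.
Beat 26 falls within Db6.

Db6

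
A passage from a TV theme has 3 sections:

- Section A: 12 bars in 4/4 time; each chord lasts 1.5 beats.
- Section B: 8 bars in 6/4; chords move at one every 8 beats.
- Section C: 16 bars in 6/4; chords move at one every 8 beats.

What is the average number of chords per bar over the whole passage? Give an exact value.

25/18 chords per bar

A: 12 bars of 4 beats is 48 beats; at 1.5 beats each that's 32 chords.
B: 8 bars of 6 beats is 48 beats; at 8 beats each that's 6 chords.
C: 16 bars of 6 beats is 96 beats; at 8 beats each that's 12 chords.
Overall: 50 chords over 36 bars → 50/36 = 25/18 chords per bar.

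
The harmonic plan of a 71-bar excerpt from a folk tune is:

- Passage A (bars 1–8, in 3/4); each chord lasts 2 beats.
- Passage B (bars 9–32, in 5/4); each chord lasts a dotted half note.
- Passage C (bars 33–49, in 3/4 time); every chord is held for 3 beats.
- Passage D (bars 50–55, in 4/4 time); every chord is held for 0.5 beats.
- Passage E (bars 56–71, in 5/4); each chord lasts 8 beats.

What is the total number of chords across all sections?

A has 24 beats and chords last 2 each, so 12 chords.
B has 120 beats and chords last 3 each, so 40 chords.
C has 51 beats and chords last 3 each, so 17 chords.
D has 24 beats and chords last 0.5 each, so 48 chords.
E has 80 beats and chords last 8 each, so 10 chords.
Total: 12 + 40 + 17 + 48 + 10 = 127.

127 chords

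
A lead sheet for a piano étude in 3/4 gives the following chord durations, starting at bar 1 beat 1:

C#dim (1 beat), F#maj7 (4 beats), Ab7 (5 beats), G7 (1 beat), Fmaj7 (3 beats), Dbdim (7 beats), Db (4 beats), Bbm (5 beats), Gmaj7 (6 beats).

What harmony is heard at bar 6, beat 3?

Dbdim

Beat 3 of bar 6 is beat (6−1)×3 + 3 = 18 overall.
Running totals: C#dim ends at 1, F#maj7 ends at 5, Ab7 ends at 10, G7 ends at 11, Fmaj7 ends at 14, Dbdim ends at 21.
Beat 18 falls within Dbdim.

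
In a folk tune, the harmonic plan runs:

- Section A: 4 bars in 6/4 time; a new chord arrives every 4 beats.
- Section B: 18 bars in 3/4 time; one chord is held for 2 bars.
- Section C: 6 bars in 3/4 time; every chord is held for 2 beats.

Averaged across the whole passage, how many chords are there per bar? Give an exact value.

A: 4 × 6 = 24 beats ÷ 4 = 6 chords.
B: 18 × 3 = 54 beats ÷ 6 = 9 chords.
C: 6 × 3 = 18 beats ÷ 2 = 9 chords.
Overall: 24 chords over 28 bars → 24/28 = 6/7 chords per bar.

6/7 chords per bar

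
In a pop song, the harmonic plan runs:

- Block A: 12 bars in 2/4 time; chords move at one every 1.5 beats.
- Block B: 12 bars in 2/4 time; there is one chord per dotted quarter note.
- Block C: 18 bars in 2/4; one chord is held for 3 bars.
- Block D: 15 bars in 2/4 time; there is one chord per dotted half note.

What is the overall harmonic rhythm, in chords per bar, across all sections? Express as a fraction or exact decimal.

16/19 chords per bar

A: 12 bars of 2 beats is 24 beats; at 1.5 beats each that's 16 chords.
B: 12 bars of 2 beats is 24 beats; at 1.5 beats each that's 16 chords.
C: 18 bars of 2 beats is 36 beats; at 6 beats each that's 6 chords.
D: 15 bars of 2 beats is 30 beats; at 3 beats each that's 10 chords.
Overall: 48 chords over 57 bars → 48/57 = 16/19 chords per bar.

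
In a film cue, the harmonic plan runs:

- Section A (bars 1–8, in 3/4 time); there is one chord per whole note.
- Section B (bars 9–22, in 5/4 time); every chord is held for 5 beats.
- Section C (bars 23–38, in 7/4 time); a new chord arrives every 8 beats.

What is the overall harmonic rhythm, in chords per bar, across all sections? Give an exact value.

A: 8 × 3 = 24 beats ÷ 4 = 6 chords.
B: 14 × 5 = 70 beats ÷ 5 = 14 chords.
C: 16 × 7 = 112 beats ÷ 8 = 14 chords.
Overall: 34 chords over 38 bars → 34/38 = 17/19 chords per bar.

17/19 chords per bar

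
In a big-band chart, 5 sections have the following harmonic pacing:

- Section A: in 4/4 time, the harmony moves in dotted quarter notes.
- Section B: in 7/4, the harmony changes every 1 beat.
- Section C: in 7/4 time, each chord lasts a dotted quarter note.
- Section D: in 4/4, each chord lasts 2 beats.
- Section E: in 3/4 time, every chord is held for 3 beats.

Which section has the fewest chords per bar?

Section E

A: 4 beats/bar ÷ 1.5 beats/chord = 8/3 chords/bar.
B: 7 beats/bar ÷ 1 beat/chord = 7 chords/bar.
C: 7 beats/bar ÷ 1.5 beats/chord = 14/3 chords/bar.
D: 4 beats/bar ÷ 2 beats/chord = 2 chords/bar.
E: 3 beats/bar ÷ 3 beats/chord = 1 chord/bar.
Slowest is E at 1 chords/bar.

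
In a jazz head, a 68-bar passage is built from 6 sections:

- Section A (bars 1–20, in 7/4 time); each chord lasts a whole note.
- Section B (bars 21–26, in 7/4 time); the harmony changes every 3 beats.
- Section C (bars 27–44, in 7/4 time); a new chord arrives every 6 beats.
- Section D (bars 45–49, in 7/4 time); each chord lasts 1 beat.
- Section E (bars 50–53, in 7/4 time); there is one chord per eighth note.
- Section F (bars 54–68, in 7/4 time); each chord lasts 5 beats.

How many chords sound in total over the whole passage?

182 chords

A: 20 bars × 7 beats = 140 beats; 4 beats/chord → 35 chords.
B: 6 bars × 7 beats = 42 beats; 3 beats/chord → 14 chords.
C: 18 bars × 7 beats = 126 beats; 6 beats/chord → 21 chords.
D: 5 bars × 7 beats = 35 beats; 1 beat/chord → 35 chords.
E: 4 bars × 7 beats = 28 beats; 0.5 beats/chord → 56 chords.
F: 15 bars × 7 beats = 105 beats; 5 beats/chord → 21 chords.
Total: 35 + 14 + 21 + 35 + 56 + 21 = 182.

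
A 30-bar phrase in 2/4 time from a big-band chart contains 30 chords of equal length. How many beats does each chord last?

30 bars × 2 beats/bar = 60 beats total.
60 beats ÷ 30 chords = 2 beats per chord.
(That is a half note.)

2 beats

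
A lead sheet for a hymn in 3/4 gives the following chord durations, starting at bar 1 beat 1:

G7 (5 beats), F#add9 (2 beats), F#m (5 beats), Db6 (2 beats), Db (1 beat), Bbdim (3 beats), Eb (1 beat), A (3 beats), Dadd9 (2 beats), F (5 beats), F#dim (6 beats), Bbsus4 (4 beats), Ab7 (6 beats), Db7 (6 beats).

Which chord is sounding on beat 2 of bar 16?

Db7

Beat 2 of bar 16 is beat (16−1)×3 + 2 = 47 overall.
Running totals: G7 ends at 5, F#add9 ends at 7, F#m ends at 12, Db6 ends at 14, Db ends at 15, Bbdim ends at 18, Eb ends at 19, A ends at 22, Dadd9 ends at 24, F ends at 29, F#dim ends at 35, Bbsus4 ends at 39, Ab7 ends at 45, Db7 ends at 51.
Beat 47 falls within Db7.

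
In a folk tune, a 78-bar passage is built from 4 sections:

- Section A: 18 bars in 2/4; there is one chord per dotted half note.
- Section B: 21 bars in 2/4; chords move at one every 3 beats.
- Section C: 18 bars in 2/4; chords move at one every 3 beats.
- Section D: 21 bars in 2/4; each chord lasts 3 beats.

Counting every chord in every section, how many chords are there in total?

A: 18·2 = 36 beats, 36/3 = 12 chords.
B: 21·2 = 42 beats, 42/3 = 14 chords.
C: 18·2 = 36 beats, 36/3 = 12 chords.
D: 21·2 = 42 beats, 42/3 = 14 chords.
Total: 12 + 14 + 12 + 14 = 52.

52 chords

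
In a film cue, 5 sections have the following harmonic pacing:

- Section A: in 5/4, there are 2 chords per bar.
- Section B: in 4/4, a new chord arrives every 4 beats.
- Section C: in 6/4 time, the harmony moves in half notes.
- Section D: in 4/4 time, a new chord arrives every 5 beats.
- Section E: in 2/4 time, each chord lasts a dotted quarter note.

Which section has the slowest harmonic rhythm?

A: 5 beats/bar ÷ 2.5 beats/chord = 2 chords/bar.
B: 4 beats/bar ÷ 4 beats/chord = 1 chord/bar.
C: 6 beats/bar ÷ 2 beats/chord = 3 chords/bar.
D: 4 beats/bar ÷ 5 beats/chord = 0.8 chords/bar.
E: 2 beats/bar ÷ 1.5 beats/chord = 4/3 chords/bar.
Slowest is D at 0.8 chords/bar.

Section D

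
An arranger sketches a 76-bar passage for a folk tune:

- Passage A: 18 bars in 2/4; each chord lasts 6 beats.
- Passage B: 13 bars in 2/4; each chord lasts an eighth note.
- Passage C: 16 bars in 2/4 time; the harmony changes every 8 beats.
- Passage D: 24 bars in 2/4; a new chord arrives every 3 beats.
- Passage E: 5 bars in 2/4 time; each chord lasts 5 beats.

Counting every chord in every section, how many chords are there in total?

80 chords

A has 36 beats and chords last 6 each, so 6 chords.
B has 26 beats and chords last 0.5 each, so 52 chords.
C has 32 beats and chords last 8 each, so 4 chords.
D has 48 beats and chords last 3 each, so 16 chords.
E has 10 beats and chords last 5 each, so 2 chords.
Total: 6 + 52 + 4 + 16 + 2 = 80.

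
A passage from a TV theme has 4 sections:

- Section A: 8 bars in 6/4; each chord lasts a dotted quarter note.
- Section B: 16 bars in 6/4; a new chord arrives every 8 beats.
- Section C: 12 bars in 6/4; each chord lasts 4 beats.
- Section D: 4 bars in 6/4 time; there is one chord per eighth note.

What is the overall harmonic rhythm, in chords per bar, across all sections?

2.75 chords per bar

A: 8 × 6 = 48 beats ÷ 1.5 = 32 chords.
B: 16 × 6 = 96 beats ÷ 8 = 12 chords.
C: 12 × 6 = 72 beats ÷ 4 = 18 chords.
D: 4 × 6 = 24 beats ÷ 0.5 = 48 chords.
Overall: 110 chords over 40 bars → 110/40 = 2.75 chords per bar.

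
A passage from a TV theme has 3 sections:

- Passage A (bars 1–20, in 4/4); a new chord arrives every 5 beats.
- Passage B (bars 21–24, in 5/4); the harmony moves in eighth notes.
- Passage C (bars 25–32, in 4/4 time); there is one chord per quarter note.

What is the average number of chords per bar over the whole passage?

2.75 chords per bar

A: 20 × 4 = 80 beats ÷ 5 = 16 chords.
B: 4 × 5 = 20 beats ÷ 0.5 = 40 chords.
C: 8 × 4 = 32 beats ÷ 1 = 32 chords.
Overall: 88 chords over 32 bars → 88/32 = 2.75 chords per bar.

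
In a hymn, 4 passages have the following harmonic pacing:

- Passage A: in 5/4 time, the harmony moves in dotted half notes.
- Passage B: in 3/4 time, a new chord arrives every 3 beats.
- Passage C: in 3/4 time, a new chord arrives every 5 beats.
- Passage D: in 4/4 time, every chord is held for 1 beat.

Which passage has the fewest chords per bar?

Passage C

A: each chord is 3 beats in 5/4, so 5/3 per bar.
B: each chord is 3 beats in 3/4, so 1 per bar.
C: each chord is 5 beats in 3/4, so 0.6 per bar.
D: each chord is 1 beat in 4/4, so 4 per bar.
Slowest is C at 0.6 chords/bar.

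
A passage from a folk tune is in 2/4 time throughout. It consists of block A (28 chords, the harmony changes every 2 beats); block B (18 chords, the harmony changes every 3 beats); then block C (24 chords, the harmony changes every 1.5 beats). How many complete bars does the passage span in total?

A: 28 × 2 = 56 beats = 28 bars.
B: 18 × 3 = 54 beats = 27 bars.
C: 24 × 1.5 = 36 beats = 18 bars.
Total: 28 + 27 + 18 = 73 bars.

73 bars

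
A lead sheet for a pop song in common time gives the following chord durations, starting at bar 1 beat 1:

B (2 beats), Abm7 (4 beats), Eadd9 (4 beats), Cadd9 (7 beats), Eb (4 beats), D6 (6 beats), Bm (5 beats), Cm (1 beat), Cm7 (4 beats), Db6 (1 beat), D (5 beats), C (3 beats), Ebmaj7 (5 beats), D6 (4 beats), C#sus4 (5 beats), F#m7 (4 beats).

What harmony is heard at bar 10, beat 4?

D

Beat 4 of bar 10 is beat (10−1)×4 + 4 = 40 overall.
Running totals: B ends at 2, Abm7 ends at 6, Eadd9 ends at 10, Cadd9 ends at 17, Eb ends at 21, D6 ends at 27, Bm ends at 32, Cm ends at 33, Cm7 ends at 37, Db6 ends at 38, D ends at 43.
Beat 40 falls within D.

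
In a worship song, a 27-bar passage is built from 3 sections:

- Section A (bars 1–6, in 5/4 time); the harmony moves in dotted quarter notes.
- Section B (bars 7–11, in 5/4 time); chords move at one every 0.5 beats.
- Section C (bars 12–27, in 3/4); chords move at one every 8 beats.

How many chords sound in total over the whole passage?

A: 6·5 = 30 beats, 30/1.5 = 20 chords.
B: 5·5 = 25 beats, 25/0.5 = 50 chords.
C: 16·3 = 48 beats, 48/8 = 6 chords.
Total: 20 + 50 + 6 = 76.

76 chords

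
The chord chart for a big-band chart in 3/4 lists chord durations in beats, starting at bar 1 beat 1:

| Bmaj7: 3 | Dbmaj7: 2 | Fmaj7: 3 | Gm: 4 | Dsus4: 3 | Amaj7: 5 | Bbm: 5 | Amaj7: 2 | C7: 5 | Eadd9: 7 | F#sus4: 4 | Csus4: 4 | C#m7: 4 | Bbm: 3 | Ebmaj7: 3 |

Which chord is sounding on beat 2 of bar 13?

Beat 2 of bar 13 is beat (13−1)×3 + 2 = 38 overall.
Running totals: Bmaj7 ends at 3, Dbmaj7 ends at 5, Fmaj7 ends at 8, Gm ends at 12, Dsus4 ends at 15, Amaj7 ends at 20, Bbm ends at 25, Amaj7 ends at 27, C7 ends at 32, Eadd9 ends at 39.
Beat 38 falls within Eadd9.

Eadd9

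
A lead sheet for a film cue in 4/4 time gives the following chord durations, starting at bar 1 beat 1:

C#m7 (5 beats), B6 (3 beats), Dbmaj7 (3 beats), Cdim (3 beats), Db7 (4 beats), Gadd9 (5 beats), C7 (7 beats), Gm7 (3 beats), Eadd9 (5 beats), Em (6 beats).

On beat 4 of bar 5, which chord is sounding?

Gadd9

Beat 4 of bar 5 is beat (5−1)×4 + 4 = 20 overall.
Running totals: C#m7 ends at 5, B6 ends at 8, Dbmaj7 ends at 11, Cdim ends at 14, Db7 ends at 18, Gadd9 ends at 23.
Beat 20 falls within Gadd9.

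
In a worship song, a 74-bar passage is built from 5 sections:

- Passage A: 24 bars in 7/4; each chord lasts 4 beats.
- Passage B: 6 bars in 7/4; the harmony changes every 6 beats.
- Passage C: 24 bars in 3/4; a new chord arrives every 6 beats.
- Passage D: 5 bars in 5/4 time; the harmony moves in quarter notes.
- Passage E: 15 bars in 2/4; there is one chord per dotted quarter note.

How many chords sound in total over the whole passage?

106 chords

A has 168 beats and chords last 4 each, so 42 chords.
B has 42 beats and chords last 6 each, so 7 chords.
C has 72 beats and chords last 6 each, so 12 chords.
D has 25 beats and chords last 1 each, so 25 chords.
E has 30 beats and chords last 1.5 each, so 20 chords.
Total: 42 + 7 + 12 + 25 + 20 = 106.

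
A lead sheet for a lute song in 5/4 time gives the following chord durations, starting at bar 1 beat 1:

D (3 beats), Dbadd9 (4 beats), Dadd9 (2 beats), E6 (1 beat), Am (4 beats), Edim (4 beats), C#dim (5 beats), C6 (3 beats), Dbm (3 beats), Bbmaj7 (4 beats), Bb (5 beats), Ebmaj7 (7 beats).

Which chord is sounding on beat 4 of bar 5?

C6

Beat 4 of bar 5 is beat (5−1)×5 + 4 = 24 overall.
Running totals: D ends at 3, Dbadd9 ends at 7, Dadd9 ends at 9, E6 ends at 10, Am ends at 14, Edim ends at 18, C#dim ends at 23, C6 ends at 26.
Beat 24 falls within C6.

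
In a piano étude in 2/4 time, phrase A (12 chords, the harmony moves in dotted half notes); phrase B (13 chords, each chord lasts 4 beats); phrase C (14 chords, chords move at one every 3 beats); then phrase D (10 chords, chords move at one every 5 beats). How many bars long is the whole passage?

90 bars

A: 12 × 3 = 36 beats = 18 bars.
B: 13 × 4 = 52 beats = 26 bars.
C: 14 × 3 = 42 beats = 21 bars.
D: 10 × 5 = 50 beats = 25 bars.
Total: 18 + 26 + 21 + 25 = 90 bars.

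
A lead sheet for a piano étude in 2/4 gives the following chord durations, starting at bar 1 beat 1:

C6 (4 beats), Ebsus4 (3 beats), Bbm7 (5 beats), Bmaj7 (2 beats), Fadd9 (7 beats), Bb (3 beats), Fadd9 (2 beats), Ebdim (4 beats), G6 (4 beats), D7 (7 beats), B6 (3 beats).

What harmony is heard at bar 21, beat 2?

Beat 2 of bar 21 is beat (21−1)×2 + 2 = 42 overall.
Running totals: C6 ends at 4, Ebsus4 ends at 7, Bbm7 ends at 12, Bmaj7 ends at 14, Fadd9 ends at 21, Bb ends at 24, Fadd9 ends at 26, Ebdim ends at 30, G6 ends at 34, D7 ends at 41, B6 ends at 44.
Beat 42 falls within B6.

B6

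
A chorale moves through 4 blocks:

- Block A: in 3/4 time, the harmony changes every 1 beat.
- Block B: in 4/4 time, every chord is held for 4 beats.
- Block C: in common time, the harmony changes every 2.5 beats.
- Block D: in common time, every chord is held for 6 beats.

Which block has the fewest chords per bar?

A: 3/1 = 3 chords/bar.
B: 4/4 = 1 chord/bar.
C: 4/2.5 = 1.6 chords/bar.
D: 4/6 = 2/3 chords/bar.
Slowest is D at 2/3 chords/bar.

Block D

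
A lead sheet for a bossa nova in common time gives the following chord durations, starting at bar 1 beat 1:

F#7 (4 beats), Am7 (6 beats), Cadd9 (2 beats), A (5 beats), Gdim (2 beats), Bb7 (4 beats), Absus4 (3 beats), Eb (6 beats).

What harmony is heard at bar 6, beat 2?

Beat 2 of bar 6 is beat (6−1)×4 + 2 = 22 overall.
Running totals: F#7 ends at 4, Am7 ends at 10, Cadd9 ends at 12, A ends at 17, Gdim ends at 19, Bb7 ends at 23.
Beat 22 falls within Bb7.

Bb7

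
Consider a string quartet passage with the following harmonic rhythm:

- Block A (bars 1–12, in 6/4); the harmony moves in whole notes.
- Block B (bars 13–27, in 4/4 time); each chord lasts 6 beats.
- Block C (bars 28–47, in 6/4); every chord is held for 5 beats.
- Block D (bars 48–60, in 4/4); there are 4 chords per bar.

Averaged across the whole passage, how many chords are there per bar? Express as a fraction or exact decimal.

26/15 chords per bar

A: 12 bars of 6 beats is 72 beats; at 4 beats each that's 18 chords.
B: 15 bars of 4 beats is 60 beats; at 6 beats each that's 10 chords.
C: 20 bars of 6 beats is 120 beats; at 5 beats each that's 24 chords.
D: 13 bars of 4 beats is 52 beats; at 1 beat each that's 52 chords.
Overall: 104 chords over 60 bars → 104/60 = 26/15 chords per bar.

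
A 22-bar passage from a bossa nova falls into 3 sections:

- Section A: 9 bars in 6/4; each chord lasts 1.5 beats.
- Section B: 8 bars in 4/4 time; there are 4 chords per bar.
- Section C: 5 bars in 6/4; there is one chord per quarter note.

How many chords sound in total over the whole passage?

A: 9 bars × 6 beats = 54 beats; 1.5 beats/chord → 36 chords.
B: 8 bars × 4 beats = 32 beats; 1 beat/chord → 32 chords.
C: 5 bars × 6 beats = 30 beats; 1 beat/chord → 30 chords.
Total: 36 + 32 + 30 = 98.

98 chords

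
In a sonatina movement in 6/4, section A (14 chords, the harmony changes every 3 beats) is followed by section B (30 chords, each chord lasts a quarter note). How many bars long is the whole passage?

A: 14 × 3 = 42 beats = 7 bars.
B: 30 × 1 = 30 beats = 5 bars.
Total: 7 + 5 = 12 bars.

12 bars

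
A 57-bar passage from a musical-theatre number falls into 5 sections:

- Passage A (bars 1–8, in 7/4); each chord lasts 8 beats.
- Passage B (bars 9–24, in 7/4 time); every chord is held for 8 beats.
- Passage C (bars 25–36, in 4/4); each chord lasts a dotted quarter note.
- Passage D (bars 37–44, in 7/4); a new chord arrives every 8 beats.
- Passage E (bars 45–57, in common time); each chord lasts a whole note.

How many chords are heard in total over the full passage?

73 chords

A has 56 beats and chords last 8 each, so 7 chords.
B has 112 beats and chords last 8 each, so 14 chords.
C has 48 beats and chords last 1.5 each, so 32 chords.
D has 56 beats and chords last 8 each, so 7 chords.
E has 52 beats and chords last 4 each, so 13 chords.
Total: 7 + 14 + 32 + 7 + 13 = 73.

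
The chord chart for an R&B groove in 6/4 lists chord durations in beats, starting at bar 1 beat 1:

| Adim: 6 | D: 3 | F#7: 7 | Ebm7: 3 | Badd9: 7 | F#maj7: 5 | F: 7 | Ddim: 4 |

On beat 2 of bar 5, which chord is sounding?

Badd9

Beat 2 of bar 5 is beat (5−1)×6 + 2 = 26 overall.
Running totals: Adim ends at 6, D ends at 9, F#7 ends at 16, Ebm7 ends at 19, Badd9 ends at 26.
Beat 26 falls within Badd9.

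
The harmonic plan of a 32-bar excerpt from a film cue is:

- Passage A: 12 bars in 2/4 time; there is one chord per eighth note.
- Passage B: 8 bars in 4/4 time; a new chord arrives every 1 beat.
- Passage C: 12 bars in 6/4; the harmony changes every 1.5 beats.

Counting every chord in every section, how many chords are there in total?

128 chords

A has 24 beats and chords last 0.5 each, so 48 chords.
B has 32 beats and chords last 1 each, so 32 chords.
C has 72 beats and chords last 1.5 each, so 48 chords.
Total: 48 + 32 + 48 = 128.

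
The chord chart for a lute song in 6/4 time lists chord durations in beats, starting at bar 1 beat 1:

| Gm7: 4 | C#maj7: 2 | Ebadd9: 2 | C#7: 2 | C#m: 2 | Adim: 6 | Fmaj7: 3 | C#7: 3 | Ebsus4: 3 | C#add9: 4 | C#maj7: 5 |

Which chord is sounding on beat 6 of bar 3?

Adim

Beat 6 of bar 3 is beat (3−1)×6 + 6 = 18 overall.
Running totals: Gm7 ends at 4, C#maj7 ends at 6, Ebadd9 ends at 8, C#7 ends at 10, C#m ends at 12, Adim ends at 18.
Beat 18 falls within Adim.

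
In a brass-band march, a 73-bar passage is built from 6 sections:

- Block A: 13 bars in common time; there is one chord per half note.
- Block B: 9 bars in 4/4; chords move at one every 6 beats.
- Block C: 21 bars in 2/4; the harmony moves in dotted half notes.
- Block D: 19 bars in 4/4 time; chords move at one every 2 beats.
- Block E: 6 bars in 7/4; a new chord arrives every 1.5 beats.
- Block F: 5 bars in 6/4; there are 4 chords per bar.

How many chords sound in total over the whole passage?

132 chords

A has 52 beats and chords last 2 each, so 26 chords.
B has 36 beats and chords last 6 each, so 6 chords.
C has 42 beats and chords last 3 each, so 14 chords.
D has 76 beats and chords last 2 each, so 38 chords.
E has 42 beats and chords last 1.5 each, so 28 chords.
F has 30 beats and chords last 1.5 each, so 20 chords.
Total: 26 + 6 + 14 + 38 + 28 + 20 = 132.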